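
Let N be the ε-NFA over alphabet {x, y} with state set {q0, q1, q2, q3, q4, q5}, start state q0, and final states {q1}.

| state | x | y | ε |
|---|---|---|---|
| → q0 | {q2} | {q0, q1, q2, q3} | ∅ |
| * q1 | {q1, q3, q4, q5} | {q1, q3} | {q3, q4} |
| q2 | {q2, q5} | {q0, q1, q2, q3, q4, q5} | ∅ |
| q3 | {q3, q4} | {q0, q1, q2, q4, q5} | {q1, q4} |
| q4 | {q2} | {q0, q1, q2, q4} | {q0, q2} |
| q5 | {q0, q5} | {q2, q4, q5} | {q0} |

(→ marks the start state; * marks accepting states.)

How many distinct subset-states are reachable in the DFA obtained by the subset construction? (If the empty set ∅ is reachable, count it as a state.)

5

Start state of the DFA: {q0} (ε-closure of the NFA start).
{q0} --x--> {q2}  [new]
{q0} --y--> {q0, q1, q2, q3, q4}  [new]
{q2} --x--> {q0, q2, q5}  [new]
{q2} --y--> {q0, q1, q2, q3, q4, q5}  [new]
{q0, q1, q2, q3, q4} --x--> {q0, q1, q2, q3, q4, q5}  [seen]
{q0, q1, q2, q3, q4} --y--> {q0, q1, q2, q3, q4, q5}  [seen]
{q0, q2, q5} --x--> {q0, q2, q5}  [seen]
{q0, q2, q5} --y--> {q0, q1, q2, q3, q4, q5}  [seen]
{q0, q1, q2, q3, q4, q5} --x--> {q0, q1, q2, q3, q4, q5}  [seen]
{q0, q1, q2, q3, q4, q5} --y--> {q0, q1, q2, q3, q4, q5}  [seen]
Reachable DFA states: {q0}, {q2}, {q0, q1, q2, q3, q4}, {q0, q2, q5}, {q0, q1, q2, q3, q4, q5}.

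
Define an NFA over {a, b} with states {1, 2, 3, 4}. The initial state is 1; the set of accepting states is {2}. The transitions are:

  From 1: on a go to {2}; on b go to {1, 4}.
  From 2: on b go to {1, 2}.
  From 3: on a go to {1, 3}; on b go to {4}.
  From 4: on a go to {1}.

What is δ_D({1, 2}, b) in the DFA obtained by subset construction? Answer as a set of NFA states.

δ(1,b) = {1, 4}; δ(2,b) = {1, 2}.
Union: {1, 2, 4}.

{1, 2, 4}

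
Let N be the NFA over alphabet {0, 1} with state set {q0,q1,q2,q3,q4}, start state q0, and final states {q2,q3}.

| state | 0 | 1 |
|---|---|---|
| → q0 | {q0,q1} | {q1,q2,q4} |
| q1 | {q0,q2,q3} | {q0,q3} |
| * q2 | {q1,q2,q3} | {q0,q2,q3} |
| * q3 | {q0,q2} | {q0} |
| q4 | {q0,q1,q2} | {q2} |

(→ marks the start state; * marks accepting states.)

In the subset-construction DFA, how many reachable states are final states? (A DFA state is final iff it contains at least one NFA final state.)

4

Start state of the DFA: {q0}.
{q0} --0--> {q0,q1}  [new]
{q0} --1--> {q1,q2,q4}  [new]
{q0,q1} --0--> {q0,q1,q2,q3}  [new]
{q0,q1} --1--> {q0,q1,q2,q3,q4}  [new]
{q1,q2,q4} --0--> {q0,q1,q2,q3}  [seen]
{q1,q2,q4} --1--> {q0,q2,q3}  [new]
{q0,q1,q2,q3} --0--> {q0,q1,q2,q3}  [seen]
{q0,q1,q2,q3} --1--> {q0,q1,q2,q3,q4}  [seen]
{q0,q1,q2,q3,q4} --0--> {q0,q1,q2,q3}  [seen]
{q0,q1,q2,q3,q4} --1--> {q0,q1,q2,q3,q4}  [seen]
{q0,q2,q3} --0--> {q0,q1,q2,q3}  [seen]
{q0,q2,q3} --1--> {q0,q1,q2,q3,q4}  [seen]
Reachable DFA states: {q0}, {q0,q1}, {q1,q2,q4}, {q0,q1,q2,q3}, {q0,q1,q2,q3,q4}, {q0,q2,q3}.
Accepting DFA states (contain an NFA accepting state): {q1,q2,q4}, {q0,q1,q2,q3}, {q0,q1,q2,q3,q4}, {q0,q2,q3}.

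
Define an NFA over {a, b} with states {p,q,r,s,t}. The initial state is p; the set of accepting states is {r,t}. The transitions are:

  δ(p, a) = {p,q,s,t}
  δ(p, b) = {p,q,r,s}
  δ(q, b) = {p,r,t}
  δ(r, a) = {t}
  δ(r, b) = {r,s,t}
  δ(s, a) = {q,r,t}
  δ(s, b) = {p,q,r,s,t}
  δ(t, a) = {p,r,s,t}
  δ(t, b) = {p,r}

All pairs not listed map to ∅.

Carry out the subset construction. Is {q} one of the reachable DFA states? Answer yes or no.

no

Start state of the DFA: {p}.
{p} --a--> {p,q,s,t}  [new]
{p} --b--> {p,q,r,s}  [new]
{p,q,s,t} --a--> {p,q,r,s,t}  [new]
{p,q,s,t} --b--> {p,q,r,s,t}  [seen]
{p,q,r,s} --a--> {p,q,r,s,t}  [seen]
{p,q,r,s} --b--> {p,q,r,s,t}  [seen]
{p,q,r,s,t} --a--> {p,q,r,s,t}  [seen]
{p,q,r,s,t} --b--> {p,q,r,s,t}  [seen]
Reachable DFA states: {p}, {p,q,s,t}, {p,q,r,s}, {p,q,r,s,t}.
{q} is not among them.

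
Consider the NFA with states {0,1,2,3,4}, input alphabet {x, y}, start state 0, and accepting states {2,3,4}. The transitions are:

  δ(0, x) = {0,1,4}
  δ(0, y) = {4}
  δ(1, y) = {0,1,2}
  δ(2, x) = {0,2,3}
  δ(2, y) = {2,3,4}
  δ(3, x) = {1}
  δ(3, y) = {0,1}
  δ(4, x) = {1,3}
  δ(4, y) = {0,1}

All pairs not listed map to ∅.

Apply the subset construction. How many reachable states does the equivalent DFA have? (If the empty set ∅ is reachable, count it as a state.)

11

Start state of the DFA: {0}.
{0} --x--> {0,1,4}  [new]
{0} --y--> {4}  [new]
{0,1,4} --x--> {0,1,3,4}  [new]
{0,1,4} --y--> {0,1,2,4}  [new]
{4} --x--> {1,3}  [new]
{4} --y--> {0,1}  [new]
{0,1,3,4} --x--> {0,1,3,4}  [seen]
{0,1,3,4} --y--> {0,1,2,4}  [seen]
{0,1,2,4} --x--> {0,1,2,3,4}  [new]
{0,1,2,4} --y--> {0,1,2,3,4}  [seen]
{1,3} --x--> {1}  [new]
{1,3} --y--> {0,1,2}  [new]
{0,1} --x--> {0,1,4}  [seen]
{0,1} --y--> {0,1,2,4}  [seen]
{0,1,2,3,4} --x--> {0,1,2,3,4}  [seen]
{0,1,2,3,4} --y--> {0,1,2,3,4}  [seen]
{1} --x--> ∅  [new]
{1} --y--> {0,1,2}  [seen]
{0,1,2} --x--> {0,1,2,3,4}  [seen]
{0,1,2} --y--> {0,1,2,3,4}  [seen]
∅ --x--> ∅  [seen]
∅ --y--> ∅  [seen]
Reachable DFA states: {0}, {0,1,4}, {4}, {0,1,3,4}, {0,1,2,4}, {1,3}, {0,1}, {0,1,2,3,4}, {1}, {0,1,2}, ∅.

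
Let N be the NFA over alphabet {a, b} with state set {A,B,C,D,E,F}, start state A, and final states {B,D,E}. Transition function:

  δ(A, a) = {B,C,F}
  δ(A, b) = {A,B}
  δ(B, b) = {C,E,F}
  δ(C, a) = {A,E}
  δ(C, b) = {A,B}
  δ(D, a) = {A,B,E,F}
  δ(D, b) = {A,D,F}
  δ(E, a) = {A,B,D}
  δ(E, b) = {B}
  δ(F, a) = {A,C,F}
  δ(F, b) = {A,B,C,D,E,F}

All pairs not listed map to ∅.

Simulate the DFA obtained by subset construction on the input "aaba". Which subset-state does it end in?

{A,B,C,D,E,F}

Start: {A}.
δ(A,a) = {B,C,F}.
Union: {B,C,F}.
After a: {B,C,F}.
δ(B,a) = ∅; δ(C,a) = {A,E}; δ(F,a) = {A,C,F}.
Union: {A,C,E,F}.
After a: {A,C,E,F}.
δ(A,b) = {A,B}; δ(C,b) = {A,B}; δ(E,b) = {B}; δ(F,b) = {A,B,C,D,E,F}.
Union: {A,B,C,D,E,F}.
After b: {A,B,C,D,E,F}.
δ(A,a) = {B,C,F}; δ(B,a) = ∅; δ(C,a) = {A,E}; δ(D,a) = {A,B,E,F}; δ(E,a) = {A,B,D}; δ(F,a) = {A,C,F}.
Union: {A,B,C,D,E,F}.
After a: {A,B,C,D,E,F}.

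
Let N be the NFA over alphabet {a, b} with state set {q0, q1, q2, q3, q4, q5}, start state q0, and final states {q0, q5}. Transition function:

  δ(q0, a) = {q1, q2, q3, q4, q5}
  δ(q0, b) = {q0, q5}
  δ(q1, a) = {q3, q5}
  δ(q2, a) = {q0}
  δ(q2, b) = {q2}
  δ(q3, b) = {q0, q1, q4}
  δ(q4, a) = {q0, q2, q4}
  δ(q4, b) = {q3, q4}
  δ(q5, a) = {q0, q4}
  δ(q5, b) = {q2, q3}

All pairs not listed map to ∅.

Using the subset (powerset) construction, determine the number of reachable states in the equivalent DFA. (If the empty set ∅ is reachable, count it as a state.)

7

Start state of the DFA: {q0}.
{q0} --a--> {q1, q2, q3, q4, q5}  [new]
{q0} --b--> {q0, q5}  [new]
{q1, q2, q3, q4, q5} --a--> {q0, q2, q3, q4, q5}  [new]
{q1, q2, q3, q4, q5} --b--> {q0, q1, q2, q3, q4}  [new]
{q0, q5} --a--> {q0, q1, q2, q3, q4, q5}  [new]
{q0, q5} --b--> {q0, q2, q3, q5}  [new]
{q0, q2, q3, q4, q5} --a--> {q0, q1, q2, q3, q4, q5}  [seen]
{q0, q2, q3, q4, q5} --b--> {q0, q1, q2, q3, q4, q5}  [seen]
{q0, q1, q2, q3, q4} --a--> {q0, q1, q2, q3, q4, q5}  [seen]
{q0, q1, q2, q3, q4} --b--> {q0, q1, q2, q3, q4, q5}  [seen]
{q0, q1, q2, q3, q4, q5} --a--> {q0, q1, q2, q3, q4, q5}  [seen]
{q0, q1, q2, q3, q4, q5} --b--> {q0, q1, q2, q3, q4, q5}  [seen]
{q0, q2, q3, q5} --a--> {q0, q1, q2, q3, q4, q5}  [seen]
{q0, q2, q3, q5} --b--> {q0, q1, q2, q3, q4, q5}  [seen]
Reachable DFA states: {q0}, {q1, q2, q3, q4, q5}, {q0, q5}, {q0, q2, q3, q4, q5}, {q0, q1, q2, q3, q4}, {q0, q1, q2, q3, q4, q5}, {q0, q2, q3, q5}.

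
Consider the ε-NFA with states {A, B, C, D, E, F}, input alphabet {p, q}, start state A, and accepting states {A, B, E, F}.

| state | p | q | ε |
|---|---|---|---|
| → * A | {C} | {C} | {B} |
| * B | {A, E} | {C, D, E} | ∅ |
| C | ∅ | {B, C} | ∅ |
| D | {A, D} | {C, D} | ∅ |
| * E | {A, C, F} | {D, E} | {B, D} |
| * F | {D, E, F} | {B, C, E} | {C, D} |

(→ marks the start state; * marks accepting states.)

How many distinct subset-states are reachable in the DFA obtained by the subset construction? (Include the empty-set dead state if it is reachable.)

4

Start state of the DFA: {A, B} (ε-closure of the NFA start).
{A, B} --p--> {A, B, C, D, E}  [new]
{A, B} --q--> {B, C, D, E}  [new]
{A, B, C, D, E} --p--> {A, B, C, D, E, F}  [new]
{A, B, C, D, E} --q--> {B, C, D, E}  [seen]
{B, C, D, E} --p--> {A, B, C, D, E, F}  [seen]
{B, C, D, E} --q--> {B, C, D, E}  [seen]
{A, B, C, D, E, F} --p--> {A, B, C, D, E, F}  [seen]
{A, B, C, D, E, F} --q--> {B, C, D, E}  [seen]
Reachable DFA states: {A, B}, {A, B, C, D, E}, {B, C, D, E}, {A, B, C, D, E, F}.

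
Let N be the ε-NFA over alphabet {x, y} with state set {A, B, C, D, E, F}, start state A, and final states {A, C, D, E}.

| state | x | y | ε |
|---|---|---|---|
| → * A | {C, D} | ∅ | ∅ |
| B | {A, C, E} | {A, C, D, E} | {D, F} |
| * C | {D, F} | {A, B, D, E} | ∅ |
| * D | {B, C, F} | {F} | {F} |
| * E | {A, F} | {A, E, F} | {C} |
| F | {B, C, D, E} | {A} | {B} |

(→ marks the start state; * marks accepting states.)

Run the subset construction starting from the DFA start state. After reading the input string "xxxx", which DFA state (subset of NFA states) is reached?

Start: {A}.
δ(A,x) = {C, D}.
Union: {C, D}.
ε-closure gives {B, C, D, F}.
After x: {B, C, D, F}.
δ(B,x) = {A, C, E}; δ(C,x) = {D, F}; δ(D,x) = {B, C, F}; δ(F,x) = {B, C, D, E}.
Union: {A, B, C, D, E, F}.
After x: {A, B, C, D, E, F}.
δ(A,x) = {C, D}; δ(B,x) = {A, C, E}; δ(C,x) = {D, F}; δ(D,x) = {B, C, F}; δ(E,x) = {A, F}; δ(F,x) = {B, C, D, E}.
Union: {A, B, C, D, E, F}.
After x: {A, B, C, D, E, F}.
δ(A,x) = {C, D}; δ(B,x) = {A, C, E}; δ(C,x) = {D, F}; δ(D,x) = {B, C, F}; δ(E,x) = {A, F}; δ(F,x) = {B, C, D, E}.
Union: {A, B, C, D, E, F}.
After x: {A, B, C, D, E, F}.

{A, B, C, D, E, F}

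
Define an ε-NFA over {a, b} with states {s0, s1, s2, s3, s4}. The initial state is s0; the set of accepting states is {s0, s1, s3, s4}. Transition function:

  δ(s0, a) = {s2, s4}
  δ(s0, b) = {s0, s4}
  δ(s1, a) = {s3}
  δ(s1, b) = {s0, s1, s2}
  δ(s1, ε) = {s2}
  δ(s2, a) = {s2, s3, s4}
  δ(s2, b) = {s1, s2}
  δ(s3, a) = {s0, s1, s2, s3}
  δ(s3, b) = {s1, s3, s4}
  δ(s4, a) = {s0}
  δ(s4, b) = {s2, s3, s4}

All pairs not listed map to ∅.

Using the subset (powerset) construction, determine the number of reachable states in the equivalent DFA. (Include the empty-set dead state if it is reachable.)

Start state of the DFA: {s0} (ε-closure of the NFA start).
{s0} --a--> {s2, s4}  [new]
{s0} --b--> {s0, s4}  [new]
{s2, s4} --a--> {s0, s2, s3, s4}  [new]
{s2, s4} --b--> {s1, s2, s3, s4}  [new]
{s0, s4} --a--> {s0, s2, s4}  [new]
{s0, s4} --b--> {s0, s2, s3, s4}  [seen]
{s0, s2, s3, s4} --a--> {s0, s1, s2, s3, s4}  [new]
{s0, s2, s3, s4} --b--> {s0, s1, s2, s3, s4}  [seen]
{s1, s2, s3, s4} --a--> {s0, s1, s2, s3, s4}  [seen]
{s1, s2, s3, s4} --b--> {s0, s1, s2, s3, s4}  [seen]
{s0, s2, s4} --a--> {s0, s2, s3, s4}  [seen]
{s0, s2, s4} --b--> {s0, s1, s2, s3, s4}  [seen]
{s0, s1, s2, s3, s4} --a--> {s0, s1, s2, s3, s4}  [seen]
{s0, s1, s2, s3, s4} --b--> {s0, s1, s2, s3, s4}  [seen]
Reachable DFA states: {s0}, {s2, s4}, {s0, s4}, {s0, s2, s3, s4}, {s1, s2, s3, s4}, {s0, s2, s4}, {s0, s1, s2, s3, s4}.

7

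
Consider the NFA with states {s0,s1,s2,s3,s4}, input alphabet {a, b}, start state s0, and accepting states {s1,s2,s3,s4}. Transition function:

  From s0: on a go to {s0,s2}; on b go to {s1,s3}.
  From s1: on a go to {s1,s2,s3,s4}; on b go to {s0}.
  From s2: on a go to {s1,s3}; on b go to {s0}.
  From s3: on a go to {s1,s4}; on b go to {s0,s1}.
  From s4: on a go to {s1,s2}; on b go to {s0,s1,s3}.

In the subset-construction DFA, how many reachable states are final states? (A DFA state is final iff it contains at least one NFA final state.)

Start state of the DFA: {s0}.
{s0} --a--> {s0,s2}  [new]
{s0} --b--> {s1,s3}  [new]
{s0,s2} --a--> {s0,s1,s2,s3}  [new]
{s0,s2} --b--> {s0,s1,s3}  [new]
{s1,s3} --a--> {s1,s2,s3,s4}  [new]
{s1,s3} --b--> {s0,s1}  [new]
{s0,s1,s2,s3} --a--> {s0,s1,s2,s3,s4}  [new]
{s0,s1,s2,s3} --b--> {s0,s1,s3}  [seen]
{s0,s1,s3} --a--> {s0,s1,s2,s3,s4}  [seen]
{s0,s1,s3} --b--> {s0,s1,s3}  [seen]
{s1,s2,s3,s4} --a--> {s1,s2,s3,s4}  [seen]
{s1,s2,s3,s4} --b--> {s0,s1,s3}  [seen]
{s0,s1} --a--> {s0,s1,s2,s3,s4}  [seen]
{s0,s1} --b--> {s0,s1,s3}  [seen]
{s0,s1,s2,s3,s4} --a--> {s0,s1,s2,s3,s4}  [seen]
{s0,s1,s2,s3,s4} --b--> {s0,s1,s3}  [seen]
Reachable DFA states: {s0}, {s0,s2}, {s1,s3}, {s0,s1,s2,s3}, {s0,s1,s3}, {s1,s2,s3,s4}, {s0,s1}, {s0,s1,s2,s3,s4}.
Accepting DFA states (contain an NFA accepting state): {s0,s2}, {s1,s3}, {s0,s1,s2,s3}, {s0,s1,s3}, {s1,s2,s3,s4}, {s0,s1}, {s0,s1,s2,s3,s4}.

7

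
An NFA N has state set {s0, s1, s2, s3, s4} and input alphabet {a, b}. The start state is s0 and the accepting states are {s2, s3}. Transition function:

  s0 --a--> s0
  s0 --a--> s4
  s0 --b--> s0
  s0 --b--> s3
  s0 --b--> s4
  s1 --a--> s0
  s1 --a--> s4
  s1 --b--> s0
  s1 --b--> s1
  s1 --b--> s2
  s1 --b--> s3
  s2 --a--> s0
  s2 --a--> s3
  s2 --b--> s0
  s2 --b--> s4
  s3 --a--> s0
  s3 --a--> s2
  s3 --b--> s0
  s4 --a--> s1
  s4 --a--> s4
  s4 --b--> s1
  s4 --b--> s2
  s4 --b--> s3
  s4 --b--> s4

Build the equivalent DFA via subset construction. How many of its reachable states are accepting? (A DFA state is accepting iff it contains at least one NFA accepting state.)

4

Start state of the DFA: {s0}.
{s0} --a--> {s0, s4}  [new]
{s0} --b--> {s0, s3, s4}  [new]
{s0, s4} --a--> {s0, s1, s4}  [new]
{s0, s4} --b--> {s0, s1, s2, s3, s4}  [new]
{s0, s3, s4} --a--> {s0, s1, s2, s4}  [new]
{s0, s3, s4} --b--> {s0, s1, s2, s3, s4}  [seen]
{s0, s1, s4} --a--> {s0, s1, s4}  [seen]
{s0, s1, s4} --b--> {s0, s1, s2, s3, s4}  [seen]
{s0, s1, s2, s3, s4} --a--> {s0, s1, s2, s3, s4}  [seen]
{s0, s1, s2, s3, s4} --b--> {s0, s1, s2, s3, s4}  [seen]
{s0, s1, s2, s4} --a--> {s0, s1, s3, s4}  [new]
{s0, s1, s2, s4} --b--> {s0, s1, s2, s3, s4}  [seen]
{s0, s1, s3, s4} --a--> {s0, s1, s2, s4}  [seen]
{s0, s1, s3, s4} --b--> {s0, s1, s2, s3, s4}  [seen]
Reachable DFA states: {s0}, {s0, s4}, {s0, s3, s4}, {s0, s1, s4}, {s0, s1, s2, s3, s4}, {s0, s1, s2, s4}, {s0, s1, s3, s4}.
Accepting DFA states (contain an NFA accepting state): {s0, s3, s4}, {s0, s1, s2, s3, s4}, {s0, s1, s2, s4}, {s0, s1, s3, s4}.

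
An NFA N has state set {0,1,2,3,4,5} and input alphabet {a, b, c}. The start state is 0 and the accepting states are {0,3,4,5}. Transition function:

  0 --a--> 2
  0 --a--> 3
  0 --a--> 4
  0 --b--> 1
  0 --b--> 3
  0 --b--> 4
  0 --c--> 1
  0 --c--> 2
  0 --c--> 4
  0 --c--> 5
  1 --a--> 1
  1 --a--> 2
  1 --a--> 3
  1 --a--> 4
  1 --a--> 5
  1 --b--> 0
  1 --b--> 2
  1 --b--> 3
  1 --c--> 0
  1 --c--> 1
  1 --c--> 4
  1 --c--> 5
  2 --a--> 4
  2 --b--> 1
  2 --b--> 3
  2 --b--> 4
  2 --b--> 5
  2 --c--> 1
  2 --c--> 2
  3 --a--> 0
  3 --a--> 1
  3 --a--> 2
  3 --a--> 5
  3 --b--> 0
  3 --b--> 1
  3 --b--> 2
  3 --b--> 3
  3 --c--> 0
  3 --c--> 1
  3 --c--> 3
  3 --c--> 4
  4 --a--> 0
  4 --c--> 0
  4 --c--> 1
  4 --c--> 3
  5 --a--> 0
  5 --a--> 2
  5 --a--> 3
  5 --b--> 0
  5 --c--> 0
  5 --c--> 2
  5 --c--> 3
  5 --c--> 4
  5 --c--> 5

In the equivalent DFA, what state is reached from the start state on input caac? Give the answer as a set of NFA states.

{0,1,2,3,4,5}

Start: {0}.
δ(0,c) = {1,2,4,5}.
Union: {1,2,4,5}.
After c: {1,2,4,5}.
δ(1,a) = {1,2,3,4,5}; δ(2,a) = {4}; δ(4,a) = {0}; δ(5,a) = {0,2,3}.
Union: {0,1,2,3,4,5}.
After a: {0,1,2,3,4,5}.
δ(0,a) = {2,3,4}; δ(1,a) = {1,2,3,4,5}; δ(2,a) = {4}; δ(3,a) = {0,1,2,5}; δ(4,a) = {0}; δ(5,a) = {0,2,3}.
Union: {0,1,2,3,4,5}.
After a: {0,1,2,3,4,5}.
δ(0,c) = {1,2,4,5}; δ(1,c) = {0,1,4,5}; δ(2,c) = {1,2}; δ(3,c) = {0,1,3,4}; δ(4,c) = {0,1,3}; δ(5,c) = {0,2,3,4,5}.
Union: {0,1,2,3,4,5}.
After c: {0,1,2,3,4,5}.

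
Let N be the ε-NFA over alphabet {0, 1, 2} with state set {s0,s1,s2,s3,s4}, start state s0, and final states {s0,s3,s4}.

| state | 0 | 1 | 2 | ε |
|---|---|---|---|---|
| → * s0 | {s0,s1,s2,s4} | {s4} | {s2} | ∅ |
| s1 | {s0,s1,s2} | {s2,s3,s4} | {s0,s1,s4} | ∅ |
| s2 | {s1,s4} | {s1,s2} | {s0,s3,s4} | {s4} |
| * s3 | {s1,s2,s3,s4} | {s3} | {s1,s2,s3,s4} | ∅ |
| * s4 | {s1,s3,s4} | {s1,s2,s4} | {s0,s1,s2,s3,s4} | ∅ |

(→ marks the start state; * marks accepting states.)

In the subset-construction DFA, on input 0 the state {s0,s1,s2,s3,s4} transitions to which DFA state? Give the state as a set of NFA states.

{s0,s1,s2,s3,s4}

δ(s0,0) = {s0,s1,s2,s4}; δ(s1,0) = {s0,s1,s2}; δ(s2,0) = {s1,s4}; δ(s3,0) = {s1,s2,s3,s4}; δ(s4,0) = {s1,s3,s4}.
Union: {s0,s1,s2,s3,s4}.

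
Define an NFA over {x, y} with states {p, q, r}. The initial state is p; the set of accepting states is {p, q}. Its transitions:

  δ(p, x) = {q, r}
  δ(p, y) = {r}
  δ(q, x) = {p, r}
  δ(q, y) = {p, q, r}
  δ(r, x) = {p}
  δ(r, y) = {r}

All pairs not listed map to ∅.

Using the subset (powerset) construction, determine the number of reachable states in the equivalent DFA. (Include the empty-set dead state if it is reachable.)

Start state of the DFA: {p}.
{p} --x--> {q, r}  [new]
{p} --y--> {r}  [new]
{q, r} --x--> {p, r}  [new]
{q, r} --y--> {p, q, r}  [new]
{r} --x--> {p}  [seen]
{r} --y--> {r}  [seen]
{p, r} --x--> {p, q, r}  [seen]
{p, r} --y--> {r}  [seen]
{p, q, r} --x--> {p, q, r}  [seen]
{p, q, r} --y--> {p, q, r}  [seen]
Reachable DFA states: {p}, {q, r}, {r}, {p, r}, {p, q, r}.

5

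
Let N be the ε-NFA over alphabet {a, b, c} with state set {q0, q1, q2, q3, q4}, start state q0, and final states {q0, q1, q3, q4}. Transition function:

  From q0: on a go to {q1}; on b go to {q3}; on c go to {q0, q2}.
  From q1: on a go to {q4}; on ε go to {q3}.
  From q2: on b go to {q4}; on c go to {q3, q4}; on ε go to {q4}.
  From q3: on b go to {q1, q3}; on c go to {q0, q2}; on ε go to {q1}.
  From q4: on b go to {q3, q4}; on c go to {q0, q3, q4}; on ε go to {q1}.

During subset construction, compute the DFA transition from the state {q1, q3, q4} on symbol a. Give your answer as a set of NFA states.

δ(q1,a) = {q4}; δ(q3,a) = ∅; δ(q4,a) = ∅.
Union: {q4}.
ε-closure gives {q1, q3, q4}.

{q1, q3, q4}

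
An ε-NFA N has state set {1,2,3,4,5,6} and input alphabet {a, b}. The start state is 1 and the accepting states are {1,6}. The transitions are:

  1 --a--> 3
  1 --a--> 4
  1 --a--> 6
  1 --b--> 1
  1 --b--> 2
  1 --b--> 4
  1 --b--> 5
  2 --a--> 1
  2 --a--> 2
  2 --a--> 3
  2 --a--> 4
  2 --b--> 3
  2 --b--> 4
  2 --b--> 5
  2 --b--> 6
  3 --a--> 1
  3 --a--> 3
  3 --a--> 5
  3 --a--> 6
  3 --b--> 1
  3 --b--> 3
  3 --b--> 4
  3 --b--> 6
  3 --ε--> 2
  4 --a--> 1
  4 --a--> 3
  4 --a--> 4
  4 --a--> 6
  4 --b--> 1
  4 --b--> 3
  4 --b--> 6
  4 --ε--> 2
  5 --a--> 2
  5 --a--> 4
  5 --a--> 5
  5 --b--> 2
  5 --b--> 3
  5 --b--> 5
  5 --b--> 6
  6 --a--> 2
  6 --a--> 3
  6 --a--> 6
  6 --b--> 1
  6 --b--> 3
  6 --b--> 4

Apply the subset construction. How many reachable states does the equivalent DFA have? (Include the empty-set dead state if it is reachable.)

4

Start state of the DFA: {1} (ε-closure of the NFA start).
{1} --a--> {2,3,4,6}  [new]
{1} --b--> {1,2,4,5}  [new]
{2,3,4,6} --a--> {1,2,3,4,5,6}  [new]
{2,3,4,6} --b--> {1,2,3,4,5,6}  [seen]
{1,2,4,5} --a--> {1,2,3,4,5,6}  [seen]
{1,2,4,5} --b--> {1,2,3,4,5,6}  [seen]
{1,2,3,4,5,6} --a--> {1,2,3,4,5,6}  [seen]
{1,2,3,4,5,6} --b--> {1,2,3,4,5,6}  [seen]
Reachable DFA states: {1}, {2,3,4,6}, {1,2,4,5}, {1,2,3,4,5,6}.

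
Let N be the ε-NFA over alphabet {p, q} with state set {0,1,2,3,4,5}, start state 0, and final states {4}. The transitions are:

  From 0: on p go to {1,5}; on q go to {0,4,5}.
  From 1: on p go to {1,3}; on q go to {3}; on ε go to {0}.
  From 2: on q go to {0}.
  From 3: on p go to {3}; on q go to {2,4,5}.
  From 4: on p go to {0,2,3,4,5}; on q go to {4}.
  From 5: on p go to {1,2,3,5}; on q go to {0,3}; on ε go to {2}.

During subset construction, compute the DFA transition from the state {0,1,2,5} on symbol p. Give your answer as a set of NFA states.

{0,1,2,3,5}

δ(0,p) = {1,5}; δ(1,p) = {1,3}; δ(2,p) = ∅; δ(5,p) = {1,2,3,5}.
Union: {1,2,3,5}.
ε-closure gives {0,1,2,3,5}.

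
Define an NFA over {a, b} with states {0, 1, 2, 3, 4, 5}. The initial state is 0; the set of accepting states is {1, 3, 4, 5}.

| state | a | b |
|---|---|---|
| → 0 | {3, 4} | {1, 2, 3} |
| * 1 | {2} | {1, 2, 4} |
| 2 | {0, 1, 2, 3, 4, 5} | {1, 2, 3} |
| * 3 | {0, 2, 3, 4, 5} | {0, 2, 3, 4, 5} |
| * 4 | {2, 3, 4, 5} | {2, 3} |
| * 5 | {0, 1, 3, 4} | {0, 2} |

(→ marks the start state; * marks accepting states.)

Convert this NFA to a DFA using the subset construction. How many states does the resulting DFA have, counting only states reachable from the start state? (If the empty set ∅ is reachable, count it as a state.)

Start state of the DFA: {0}.
{0} --a--> {3, 4}  [new]
{0} --b--> {1, 2, 3}  [new]
{3, 4} --a--> {0, 2, 3, 4, 5}  [new]
{3, 4} --b--> {0, 2, 3, 4, 5}  [seen]
{1, 2, 3} --a--> {0, 1, 2, 3, 4, 5}  [new]
{1, 2, 3} --b--> {0, 1, 2, 3, 4, 5}  [seen]
{0, 2, 3, 4, 5} --a--> {0, 1, 2, 3, 4, 5}  [seen]
{0, 2, 3, 4, 5} --b--> {0, 1, 2, 3, 4, 5}  [seen]
{0, 1, 2, 3, 4, 5} --a--> {0, 1, 2, 3, 4, 5}  [seen]
{0, 1, 2, 3, 4, 5} --b--> {0, 1, 2, 3, 4, 5}  [seen]
Reachable DFA states: {0}, {3, 4}, {1, 2, 3}, {0, 2, 3, 4, 5}, {0, 1, 2, 3, 4, 5}.

5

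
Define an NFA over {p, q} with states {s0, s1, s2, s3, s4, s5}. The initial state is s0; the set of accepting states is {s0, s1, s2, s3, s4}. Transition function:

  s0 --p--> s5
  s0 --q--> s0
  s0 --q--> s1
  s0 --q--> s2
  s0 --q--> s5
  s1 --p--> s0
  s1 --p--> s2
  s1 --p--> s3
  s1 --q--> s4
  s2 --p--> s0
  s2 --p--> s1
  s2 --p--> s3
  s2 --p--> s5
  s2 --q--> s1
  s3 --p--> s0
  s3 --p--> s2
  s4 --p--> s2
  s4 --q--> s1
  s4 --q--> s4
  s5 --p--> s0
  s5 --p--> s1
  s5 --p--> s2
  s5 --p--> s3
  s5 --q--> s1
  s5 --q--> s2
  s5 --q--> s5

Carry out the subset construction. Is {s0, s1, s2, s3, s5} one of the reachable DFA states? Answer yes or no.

Start state of the DFA: {s0}.
{s0} --p--> {s5}  [new]
{s0} --q--> {s0, s1, s2, s5}  [new]
{s5} --p--> {s0, s1, s2, s3}  [new]
{s5} --q--> {s1, s2, s5}  [new]
{s0, s1, s2, s5} --p--> {s0, s1, s2, s3, s5}  [new]
{s0, s1, s2, s5} --q--> {s0, s1, s2, s4, s5}  [new]
{s0, s1, s2, s3} --p--> {s0, s1, s2, s3, s5}  [seen]
{s0, s1, s2, s3} --q--> {s0, s1, s2, s4, s5}  [seen]
{s1, s2, s5} --p--> {s0, s1, s2, s3, s5}  [seen]
{s1, s2, s5} --q--> {s1, s2, s4, s5}  [new]
{s0, s1, s2, s3, s5} --p--> {s0, s1, s2, s3, s5}  [seen]
{s0, s1, s2, s3, s5} --q--> {s0, s1, s2, s4, s5}  [seen]
{s0, s1, s2, s4, s5} --p--> {s0, s1, s2, s3, s5}  [seen]
{s0, s1, s2, s4, s5} --q--> {s0, s1, s2, s4, s5}  [seen]
{s1, s2, s4, s5} --p--> {s0, s1, s2, s3, s5}  [seen]
{s1, s2, s4, s5} --q--> {s1, s2, s4, s5}  [seen]
Reachable DFA states: {s0}, {s5}, {s0, s1, s2, s5}, {s0, s1, s2, s3}, {s1, s2, s5}, {s0, s1, s2, s3, s5}, {s0, s1, s2, s4, s5}, {s1, s2, s4, s5}.
{s0, s1, s2, s3, s5} is among them.

yes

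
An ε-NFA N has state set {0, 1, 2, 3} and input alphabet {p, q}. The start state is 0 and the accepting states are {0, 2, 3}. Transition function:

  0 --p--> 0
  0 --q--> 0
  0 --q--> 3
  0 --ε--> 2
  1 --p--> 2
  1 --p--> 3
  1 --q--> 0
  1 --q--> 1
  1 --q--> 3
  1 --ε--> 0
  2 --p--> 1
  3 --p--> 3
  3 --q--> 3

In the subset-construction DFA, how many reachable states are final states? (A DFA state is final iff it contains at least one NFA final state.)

Start state of the DFA: {0, 2} (ε-closure of the NFA start).
{0, 2} --p--> {0, 1, 2}  [new]
{0, 2} --q--> {0, 2, 3}  [new]
{0, 1, 2} --p--> {0, 1, 2, 3}  [new]
{0, 1, 2} --q--> {0, 1, 2, 3}  [seen]
{0, 2, 3} --p--> {0, 1, 2, 3}  [seen]
{0, 2, 3} --q--> {0, 2, 3}  [seen]
{0, 1, 2, 3} --p--> {0, 1, 2, 3}  [seen]
{0, 1, 2, 3} --q--> {0, 1, 2, 3}  [seen]
Reachable DFA states: {0, 2}, {0, 1, 2}, {0, 2, 3}, {0, 1, 2, 3}.
Accepting DFA states (contain an NFA accepting state): {0, 2}, {0, 1, 2}, {0, 2, 3}, {0, 1, 2, 3}.

4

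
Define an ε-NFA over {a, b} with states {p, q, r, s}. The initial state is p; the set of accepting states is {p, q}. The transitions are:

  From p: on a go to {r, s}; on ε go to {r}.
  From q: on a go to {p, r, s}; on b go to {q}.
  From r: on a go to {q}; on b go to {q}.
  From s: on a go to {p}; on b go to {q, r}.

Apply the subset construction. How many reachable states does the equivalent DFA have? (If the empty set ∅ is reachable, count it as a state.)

Start state of the DFA: {p, r} (ε-closure of the NFA start).
{p, r} --a--> {q, r, s}  [new]
{p, r} --b--> {q}  [new]
{q, r, s} --a--> {p, q, r, s}  [new]
{q, r, s} --b--> {q, r}  [new]
{q} --a--> {p, r, s}  [new]
{q} --b--> {q}  [seen]
{p, q, r, s} --a--> {p, q, r, s}  [seen]
{p, q, r, s} --b--> {q, r}  [seen]
{q, r} --a--> {p, q, r, s}  [seen]
{q, r} --b--> {q}  [seen]
{p, r, s} --a--> {p, q, r, s}  [seen]
{p, r, s} --b--> {q, r}  [seen]
Reachable DFA states: {p, r}, {q, r, s}, {q}, {p, q, r, s}, {q, r}, {p, r, s}.

6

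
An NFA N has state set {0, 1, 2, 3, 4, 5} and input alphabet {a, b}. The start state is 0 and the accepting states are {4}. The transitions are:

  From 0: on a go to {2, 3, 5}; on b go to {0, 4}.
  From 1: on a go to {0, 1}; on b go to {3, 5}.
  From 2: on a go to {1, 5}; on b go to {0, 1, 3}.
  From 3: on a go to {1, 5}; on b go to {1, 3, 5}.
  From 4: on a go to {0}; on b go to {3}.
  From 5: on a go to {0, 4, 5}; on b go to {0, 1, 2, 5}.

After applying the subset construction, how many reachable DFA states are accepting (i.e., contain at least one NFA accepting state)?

Start state of the DFA: {0}.
{0} --a--> {2, 3, 5}  [new]
{0} --b--> {0, 4}  [new]
{2, 3, 5} --a--> {0, 1, 4, 5}  [new]
{2, 3, 5} --b--> {0, 1, 2, 3, 5}  [new]
{0, 4} --a--> {0, 2, 3, 5}  [new]
{0, 4} --b--> {0, 3, 4}  [new]
{0, 1, 4, 5} --a--> {0, 1, 2, 3, 4, 5}  [new]
{0, 1, 4, 5} --b--> {0, 1, 2, 3, 4, 5}  [seen]
{0, 1, 2, 3, 5} --a--> {0, 1, 2, 3, 4, 5}  [seen]
{0, 1, 2, 3, 5} --b--> {0, 1, 2, 3, 4, 5}  [seen]
{0, 2, 3, 5} --a--> {0, 1, 2, 3, 4, 5}  [seen]
{0, 2, 3, 5} --b--> {0, 1, 2, 3, 4, 5}  [seen]
{0, 3, 4} --a--> {0, 1, 2, 3, 5}  [seen]
{0, 3, 4} --b--> {0, 1, 3, 4, 5}  [new]
{0, 1, 2, 3, 4, 5} --a--> {0, 1, 2, 3, 4, 5}  [seen]
{0, 1, 2, 3, 4, 5} --b--> {0, 1, 2, 3, 4, 5}  [seen]
{0, 1, 3, 4, 5} --a--> {0, 1, 2, 3, 4, 5}  [seen]
{0, 1, 3, 4, 5} --b--> {0, 1, 2, 3, 4, 5}  [seen]
Reachable DFA states: {0}, {2, 3, 5}, {0, 4}, {0, 1, 4, 5}, {0, 1, 2, 3, 5}, {0, 2, 3, 5}, {0, 3, 4}, {0, 1, 2, 3, 4, 5}, {0, 1, 3, 4, 5}.
Accepting DFA states (contain an NFA accepting state): {0, 4}, {0, 1, 4, 5}, {0, 3, 4}, {0, 1, 2, 3, 4, 5}, {0, 1, 3, 4, 5}.

5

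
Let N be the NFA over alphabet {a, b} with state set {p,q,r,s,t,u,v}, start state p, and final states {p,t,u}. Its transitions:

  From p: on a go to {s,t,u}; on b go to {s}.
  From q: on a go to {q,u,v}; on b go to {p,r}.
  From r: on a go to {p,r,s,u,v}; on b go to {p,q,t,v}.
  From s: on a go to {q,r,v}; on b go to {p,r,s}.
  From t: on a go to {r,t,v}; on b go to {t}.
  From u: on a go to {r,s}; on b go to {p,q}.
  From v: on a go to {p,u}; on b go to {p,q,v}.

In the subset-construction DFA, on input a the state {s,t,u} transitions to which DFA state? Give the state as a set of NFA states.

{q,r,s,t,v}

δ(s,a) = {q,r,v}; δ(t,a) = {r,t,v}; δ(u,a) = {r,s}.
Union: {q,r,s,t,v}.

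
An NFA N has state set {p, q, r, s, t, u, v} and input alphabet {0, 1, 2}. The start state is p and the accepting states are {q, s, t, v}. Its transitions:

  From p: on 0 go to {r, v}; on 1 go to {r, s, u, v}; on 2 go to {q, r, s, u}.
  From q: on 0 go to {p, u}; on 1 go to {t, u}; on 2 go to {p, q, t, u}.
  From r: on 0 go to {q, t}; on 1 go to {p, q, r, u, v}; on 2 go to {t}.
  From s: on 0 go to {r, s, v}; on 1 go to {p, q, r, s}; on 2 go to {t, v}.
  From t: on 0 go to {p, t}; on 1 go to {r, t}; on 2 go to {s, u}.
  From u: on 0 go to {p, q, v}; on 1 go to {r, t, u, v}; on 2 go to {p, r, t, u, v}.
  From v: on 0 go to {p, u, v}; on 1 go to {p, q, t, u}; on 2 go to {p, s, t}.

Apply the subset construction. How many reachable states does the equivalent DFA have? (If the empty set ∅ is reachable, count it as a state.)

Start state of the DFA: {p}.
{p} --0--> {r, v}  [new]
{p} --1--> {r, s, u, v}  [new]
{p} --2--> {q, r, s, u}  [new]
{r, v} --0--> {p, q, t, u, v}  [new]
{r, v} --1--> {p, q, r, t, u, v}  [new]
{r, v} --2--> {p, s, t}  [new]
{r, s, u, v} --0--> {p, q, r, s, t, u, v}  [new]
{r, s, u, v} --1--> {p, q, r, s, t, u, v}  [seen]
{r, s, u, v} --2--> {p, r, s, t, u, v}  [new]
{q, r, s, u} --0--> {p, q, r, s, t, u, v}  [seen]
{q, r, s, u} --1--> {p, q, r, s, t, u, v}  [seen]
{q, r, s, u} --2--> {p, q, r, t, u, v}  [seen]
{p, q, t, u, v} --0--> {p, q, r, t, u, v}  [seen]
{p, q, t, u, v} --1--> {p, q, r, s, t, u, v}  [seen]
{p, q, t, u, v} --2--> {p, q, r, s, t, u, v}  [seen]
{p, q, r, t, u, v} --0--> {p, q, r, t, u, v}  [seen]
{p, q, r, t, u, v} --1--> {p, q, r, s, t, u, v}  [seen]
{p, q, r, t, u, v} --2--> {p, q, r, s, t, u, v}  [seen]
{p, s, t} --0--> {p, r, s, t, v}  [new]
{p, s, t} --1--> {p, q, r, s, t, u, v}  [seen]
{p, s, t} --2--> {q, r, s, t, u, v}  [new]
{p, q, r, s, t, u, v} --0--> {p, q, r, s, t, u, v}  [seen]
{p, q, r, s, t, u, v} --1--> {p, q, r, s, t, u, v}  [seen]
{p, q, r, s, t, u, v} --2--> {p, q, r, s, t, u, v}  [seen]
{p, r, s, t, u, v} --0--> {p, q, r, s, t, u, v}  [seen]
{p, r, s, t, u, v} --1--> {p, q, r, s, t, u, v}  [seen]
{p, r, s, t, u, v} --2--> {p, q, r, s, t, u, v}  [seen]
{p, r, s, t, v} --0--> {p, q, r, s, t, u, v}  [seen]
{p, r, s, t, v} --1--> {p, q, r, s, t, u, v}  [seen]
{p, r, s, t, v} --2--> {p, q, r, s, t, u, v}  [seen]
{q, r, s, t, u, v} --0--> {p, q, r, s, t, u, v}  [seen]
{q, r, s, t, u, v} --1--> {p, q, r, s, t, u, v}  [seen]
{q, r, s, t, u, v} --2--> {p, q, r, s, t, u, v}  [seen]
Reachable DFA states: {p}, {r, v}, {r, s, u, v}, {q, r, s, u}, {p, q, t, u, v}, {p, q, r, t, u, v}, {p, s, t}, {p, q, r, s, t, u, v}, {p, r, s, t, u, v}, {p, r, s, t, v}, {q, r, s, t, u, v}.

11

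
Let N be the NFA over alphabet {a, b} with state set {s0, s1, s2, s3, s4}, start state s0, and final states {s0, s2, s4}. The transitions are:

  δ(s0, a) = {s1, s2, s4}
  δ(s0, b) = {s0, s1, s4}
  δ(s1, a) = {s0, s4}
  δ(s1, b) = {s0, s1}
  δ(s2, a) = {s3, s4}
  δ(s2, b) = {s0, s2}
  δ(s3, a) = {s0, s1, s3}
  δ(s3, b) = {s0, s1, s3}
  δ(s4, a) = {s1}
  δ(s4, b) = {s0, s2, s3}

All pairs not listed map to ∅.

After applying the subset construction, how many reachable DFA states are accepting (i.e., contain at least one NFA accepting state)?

Start state of the DFA: {s0}.
{s0} --a--> {s1, s2, s4}  [new]
{s0} --b--> {s0, s1, s4}  [new]
{s1, s2, s4} --a--> {s0, s1, s3, s4}  [new]
{s1, s2, s4} --b--> {s0, s1, s2, s3}  [new]
{s0, s1, s4} --a--> {s0, s1, s2, s4}  [new]
{s0, s1, s4} --b--> {s0, s1, s2, s3, s4}  [new]
{s0, s1, s3, s4} --a--> {s0, s1, s2, s3, s4}  [seen]
{s0, s1, s3, s4} --b--> {s0, s1, s2, s3, s4}  [seen]
{s0, s1, s2, s3} --a--> {s0, s1, s2, s3, s4}  [seen]
{s0, s1, s2, s3} --b--> {s0, s1, s2, s3, s4}  [seen]
{s0, s1, s2, s4} --a--> {s0, s1, s2, s3, s4}  [seen]
{s0, s1, s2, s4} --b--> {s0, s1, s2, s3, s4}  [seen]
{s0, s1, s2, s3, s4} --a--> {s0, s1, s2, s3, s4}  [seen]
{s0, s1, s2, s3, s4} --b--> {s0, s1, s2, s3, s4}  [seen]
Reachable DFA states: {s0}, {s1, s2, s4}, {s0, s1, s4}, {s0, s1, s3, s4}, {s0, s1, s2, s3}, {s0, s1, s2, s4}, {s0, s1, s2, s3, s4}.
Accepting DFA states (contain an NFA accepting state): {s0}, {s1, s2, s4}, {s0, s1, s4}, {s0, s1, s3, s4}, {s0, s1, s2, s3}, {s0, s1, s2, s4}, {s0, s1, s2, s3, s4}.

7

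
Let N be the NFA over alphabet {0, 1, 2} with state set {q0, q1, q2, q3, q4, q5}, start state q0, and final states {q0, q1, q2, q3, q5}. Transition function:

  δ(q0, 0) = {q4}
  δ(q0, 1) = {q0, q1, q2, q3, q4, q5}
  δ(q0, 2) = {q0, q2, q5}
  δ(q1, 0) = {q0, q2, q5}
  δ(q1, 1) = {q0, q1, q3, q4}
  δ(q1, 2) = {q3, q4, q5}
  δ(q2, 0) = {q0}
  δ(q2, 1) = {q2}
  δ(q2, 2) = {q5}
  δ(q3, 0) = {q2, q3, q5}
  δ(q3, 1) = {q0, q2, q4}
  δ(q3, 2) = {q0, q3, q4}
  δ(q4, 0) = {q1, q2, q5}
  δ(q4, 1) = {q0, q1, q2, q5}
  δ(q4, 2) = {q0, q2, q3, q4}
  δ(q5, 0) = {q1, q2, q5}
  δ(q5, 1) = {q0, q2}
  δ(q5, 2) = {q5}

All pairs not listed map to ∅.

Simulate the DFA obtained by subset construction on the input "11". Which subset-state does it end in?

Start: {q0}.
δ(q0,1) = {q0, q1, q2, q3, q4, q5}.
Union: {q0, q1, q2, q3, q4, q5}.
After 1: {q0, q1, q2, q3, q4, q5}.
δ(q0,1) = {q0, q1, q2, q3, q4, q5}; δ(q1,1) = {q0, q1, q3, q4}; δ(q2,1) = {q2}; δ(q3,1) = {q0, q2, q4}; δ(q4,1) = {q0, q1, q2, q5}; δ(q5,1) = {q0, q2}.
Union: {q0, q1, q2, q3, q4, q5}.
After 1: {q0, q1, q2, q3, q4, q5}.

{q0, q1, q2, q3, q4, q5}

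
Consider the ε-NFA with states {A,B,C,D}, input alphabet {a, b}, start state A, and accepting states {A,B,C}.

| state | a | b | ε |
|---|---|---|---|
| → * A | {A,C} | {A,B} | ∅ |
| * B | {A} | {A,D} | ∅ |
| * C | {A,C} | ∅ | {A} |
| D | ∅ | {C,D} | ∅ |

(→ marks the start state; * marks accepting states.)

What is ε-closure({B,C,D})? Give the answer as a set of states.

{A,B,C,D}

Begin with {B,C,D}.
C →ε {A}; add A.
ε-closure = {A,B,C,D}.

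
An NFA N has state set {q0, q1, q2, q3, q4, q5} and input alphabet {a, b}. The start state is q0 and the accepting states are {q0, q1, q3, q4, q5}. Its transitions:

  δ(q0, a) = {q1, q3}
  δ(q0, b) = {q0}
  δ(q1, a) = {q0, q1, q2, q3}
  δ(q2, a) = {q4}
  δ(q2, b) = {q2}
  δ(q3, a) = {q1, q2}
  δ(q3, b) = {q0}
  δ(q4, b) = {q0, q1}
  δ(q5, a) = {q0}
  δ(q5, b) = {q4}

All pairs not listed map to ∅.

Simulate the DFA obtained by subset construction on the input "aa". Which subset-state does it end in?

{q0, q1, q2, q3}

Start: {q0}.
δ(q0,a) = {q1, q3}.
Union: {q1, q3}.
After a: {q1, q3}.
δ(q1,a) = {q0, q1, q2, q3}; δ(q3,a) = {q1, q2}.
Union: {q0, q1, q2, q3}.
After a: {q0, q1, q2, q3}.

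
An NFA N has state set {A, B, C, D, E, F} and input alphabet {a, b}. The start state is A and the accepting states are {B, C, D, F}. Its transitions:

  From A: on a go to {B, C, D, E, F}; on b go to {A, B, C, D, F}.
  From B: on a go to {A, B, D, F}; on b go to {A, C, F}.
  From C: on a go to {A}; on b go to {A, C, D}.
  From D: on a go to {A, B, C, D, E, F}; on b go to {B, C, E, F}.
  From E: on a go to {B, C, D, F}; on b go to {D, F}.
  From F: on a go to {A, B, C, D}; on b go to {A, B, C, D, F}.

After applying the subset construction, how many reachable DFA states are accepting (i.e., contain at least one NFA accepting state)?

Start state of the DFA: {A}.
{A} --a--> {B, C, D, E, F}  [new]
{A} --b--> {A, B, C, D, F}  [new]
{B, C, D, E, F} --a--> {A, B, C, D, E, F}  [new]
{B, C, D, E, F} --b--> {A, B, C, D, E, F}  [seen]
{A, B, C, D, F} --a--> {A, B, C, D, E, F}  [seen]
{A, B, C, D, F} --b--> {A, B, C, D, E, F}  [seen]
{A, B, C, D, E, F} --a--> {A, B, C, D, E, F}  [seen]
{A, B, C, D, E, F} --b--> {A, B, C, D, E, F}  [seen]
Reachable DFA states: {A}, {B, C, D, E, F}, {A, B, C, D, F}, {A, B, C, D, E, F}.
Accepting DFA states (contain an NFA accepting state): {B, C, D, E, F}, {A, B, C, D, F}, {A, B, C, D, E, F}.

3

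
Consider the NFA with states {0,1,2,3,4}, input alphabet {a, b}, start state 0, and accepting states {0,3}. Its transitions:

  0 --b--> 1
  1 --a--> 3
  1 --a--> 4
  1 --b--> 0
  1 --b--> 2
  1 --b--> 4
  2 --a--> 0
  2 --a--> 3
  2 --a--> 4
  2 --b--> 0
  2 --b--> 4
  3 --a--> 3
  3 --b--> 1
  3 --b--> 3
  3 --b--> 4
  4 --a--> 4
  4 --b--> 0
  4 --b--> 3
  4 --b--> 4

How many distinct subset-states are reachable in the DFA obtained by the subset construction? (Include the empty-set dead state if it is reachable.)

8

Start state of the DFA: {0}.
{0} --a--> ∅  [new]
{0} --b--> {1}  [new]
∅ --a--> ∅  [seen]
∅ --b--> ∅  [seen]
{1} --a--> {3,4}  [new]
{1} --b--> {0,2,4}  [new]
{3,4} --a--> {3,4}  [seen]
{3,4} --b--> {0,1,3,4}  [new]
{0,2,4} --a--> {0,3,4}  [new]
{0,2,4} --b--> {0,1,3,4}  [seen]
{0,1,3,4} --a--> {3,4}  [seen]
{0,1,3,4} --b--> {0,1,2,3,4}  [new]
{0,3,4} --a--> {3,4}  [seen]
{0,3,4} --b--> {0,1,3,4}  [seen]
{0,1,2,3,4} --a--> {0,3,4}  [seen]
{0,1,2,3,4} --b--> {0,1,2,3,4}  [seen]
Reachable DFA states: {0}, ∅, {1}, {3,4}, {0,2,4}, {0,1,3,4}, {0,3,4}, {0,1,2,3,4}.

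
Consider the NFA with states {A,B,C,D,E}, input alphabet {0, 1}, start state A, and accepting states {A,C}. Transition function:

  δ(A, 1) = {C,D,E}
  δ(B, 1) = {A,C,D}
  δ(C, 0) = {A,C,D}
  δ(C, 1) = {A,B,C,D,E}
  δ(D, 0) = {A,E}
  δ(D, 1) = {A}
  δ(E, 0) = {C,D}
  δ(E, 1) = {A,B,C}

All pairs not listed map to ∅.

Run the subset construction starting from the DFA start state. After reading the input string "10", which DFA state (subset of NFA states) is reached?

Start: {A}.
δ(A,1) = {C,D,E}.
Union: {C,D,E}.
After 1: {C,D,E}.
δ(C,0) = {A,C,D}; δ(D,0) = {A,E}; δ(E,0) = {C,D}.
Union: {A,C,D,E}.
After 0: {A,C,D,E}.

{A,C,D,E}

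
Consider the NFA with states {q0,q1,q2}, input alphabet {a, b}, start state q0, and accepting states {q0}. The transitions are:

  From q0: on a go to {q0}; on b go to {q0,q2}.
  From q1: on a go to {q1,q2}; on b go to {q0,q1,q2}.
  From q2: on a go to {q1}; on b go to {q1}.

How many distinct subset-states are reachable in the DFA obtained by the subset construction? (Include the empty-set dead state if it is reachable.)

4

Start state of the DFA: {q0}.
{q0} --a--> {q0}  [seen]
{q0} --b--> {q0,q2}  [new]
{q0,q2} --a--> {q0,q1}  [new]
{q0,q2} --b--> {q0,q1,q2}  [new]
{q0,q1} --a--> {q0,q1,q2}  [seen]
{q0,q1} --b--> {q0,q1,q2}  [seen]
{q0,q1,q2} --a--> {q0,q1,q2}  [seen]
{q0,q1,q2} --b--> {q0,q1,q2}  [seen]
Reachable DFA states: {q0}, {q0,q2}, {q0,q1}, {q0,q1,q2}.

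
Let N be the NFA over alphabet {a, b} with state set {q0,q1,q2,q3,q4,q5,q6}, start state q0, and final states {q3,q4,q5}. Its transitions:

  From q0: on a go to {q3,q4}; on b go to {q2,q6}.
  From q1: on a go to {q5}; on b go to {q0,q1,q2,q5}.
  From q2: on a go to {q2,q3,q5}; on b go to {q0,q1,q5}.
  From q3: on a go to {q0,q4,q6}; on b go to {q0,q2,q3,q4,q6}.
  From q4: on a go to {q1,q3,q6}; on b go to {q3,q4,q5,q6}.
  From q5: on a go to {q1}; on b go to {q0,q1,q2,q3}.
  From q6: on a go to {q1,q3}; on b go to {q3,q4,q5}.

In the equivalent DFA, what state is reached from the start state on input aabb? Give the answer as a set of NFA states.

{q0,q1,q2,q3,q4,q5,q6}

Start: {q0}.
δ(q0,a) = {q3,q4}.
Union: {q3,q4}.
After a: {q3,q4}.
δ(q3,a) = {q0,q4,q6}; δ(q4,a) = {q1,q3,q6}.
Union: {q0,q1,q3,q4,q6}.
After a: {q0,q1,q3,q4,q6}.
δ(q0,b) = {q2,q6}; δ(q1,b) = {q0,q1,q2,q5}; δ(q3,b) = {q0,q2,q3,q4,q6}; δ(q4,b) = {q3,q4,q5,q6}; δ(q6,b) = {q3,q4,q5}.
Union: {q0,q1,q2,q3,q4,q5,q6}.
After b: {q0,q1,q2,q3,q4,q5,q6}.
δ(q0,b) = {q2,q6}; δ(q1,b) = {q0,q1,q2,q5}; δ(q2,b) = {q0,q1,q5}; δ(q3,b) = {q0,q2,q3,q4,q6}; δ(q4,b) = {q3,q4,q5,q6}; δ(q5,b) = {q0,q1,q2,q3}; δ(q6,b) = {q3,q4,q5}.
Union: {q0,q1,q2,q3,q4,q5,q6}.
After b: {q0,q1,q2,q3,q4,q5,q6}.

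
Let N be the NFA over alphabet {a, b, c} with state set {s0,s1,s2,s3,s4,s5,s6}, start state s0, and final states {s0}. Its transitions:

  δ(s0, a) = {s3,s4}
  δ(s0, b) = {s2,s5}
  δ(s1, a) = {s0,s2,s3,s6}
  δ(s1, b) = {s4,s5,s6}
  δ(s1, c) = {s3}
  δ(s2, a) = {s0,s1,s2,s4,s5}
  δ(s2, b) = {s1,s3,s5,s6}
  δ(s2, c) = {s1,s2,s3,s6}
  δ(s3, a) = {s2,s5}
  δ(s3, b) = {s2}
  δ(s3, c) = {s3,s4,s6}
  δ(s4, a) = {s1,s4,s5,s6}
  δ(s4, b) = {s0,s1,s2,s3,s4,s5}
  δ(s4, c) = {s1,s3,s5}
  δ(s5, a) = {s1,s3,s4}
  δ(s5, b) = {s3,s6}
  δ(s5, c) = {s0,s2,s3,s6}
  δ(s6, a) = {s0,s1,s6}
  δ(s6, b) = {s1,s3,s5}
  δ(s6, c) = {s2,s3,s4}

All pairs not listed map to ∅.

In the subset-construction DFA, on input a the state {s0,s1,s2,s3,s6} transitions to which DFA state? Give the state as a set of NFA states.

{s0,s1,s2,s3,s4,s5,s6}

δ(s0,a) = {s3,s4}; δ(s1,a) = {s0,s2,s3,s6}; δ(s2,a) = {s0,s1,s2,s4,s5}; δ(s3,a) = {s2,s5}; δ(s6,a) = {s0,s1,s6}.
Union: {s0,s1,s2,s3,s4,s5,s6}.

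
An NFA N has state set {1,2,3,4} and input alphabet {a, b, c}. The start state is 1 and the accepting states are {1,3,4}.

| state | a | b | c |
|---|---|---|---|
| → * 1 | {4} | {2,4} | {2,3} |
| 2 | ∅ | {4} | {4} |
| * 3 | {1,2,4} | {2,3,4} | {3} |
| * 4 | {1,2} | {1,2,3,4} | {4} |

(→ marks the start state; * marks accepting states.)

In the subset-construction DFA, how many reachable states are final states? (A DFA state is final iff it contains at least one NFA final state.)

9

Start state of the DFA: {1}.
{1} --a--> {4}  [new]
{1} --b--> {2,4}  [new]
{1} --c--> {2,3}  [new]
{4} --a--> {1,2}  [new]
{4} --b--> {1,2,3,4}  [new]
{4} --c--> {4}  [seen]
{2,4} --a--> {1,2}  [seen]
{2,4} --b--> {1,2,3,4}  [seen]
{2,4} --c--> {4}  [seen]
{2,3} --a--> {1,2,4}  [new]
{2,3} --b--> {2,3,4}  [new]
{2,3} --c--> {3,4}  [new]
{1,2} --a--> {4}  [seen]
{1,2} --b--> {2,4}  [seen]
{1,2} --c--> {2,3,4}  [seen]
{1,2,3,4} --a--> {1,2,4}  [seen]
{1,2,3,4} --b--> {1,2,3,4}  [seen]
{1,2,3,4} --c--> {2,3,4}  [seen]
{1,2,4} --a--> {1,2,4}  [seen]
{1,2,4} --b--> {1,2,3,4}  [seen]
{1,2,4} --c--> {2,3,4}  [seen]
{2,3,4} --a--> {1,2,4}  [seen]
{2,3,4} --b--> {1,2,3,4}  [seen]
{2,3,4} --c--> {3,4}  [seen]
{3,4} --a--> {1,2,4}  [seen]
{3,4} --b--> {1,2,3,4}  [seen]
{3,4} --c--> {3,4}  [seen]
Reachable DFA states: {1}, {4}, {2,4}, {2,3}, {1,2}, {1,2,3,4}, {1,2,4}, {2,3,4}, {3,4}.
Accepting DFA states (contain an NFA accepting state): {1}, {4}, {2,4}, {2,3}, {1,2}, {1,2,3,4}, {1,2,4}, {2,3,4}, {3,4}.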